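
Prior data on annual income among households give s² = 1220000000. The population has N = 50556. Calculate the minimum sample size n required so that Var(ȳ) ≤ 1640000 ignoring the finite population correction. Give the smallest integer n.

Without fpc, n₀ = s²/D = 1220000000/1640000 = 743.9024.
Rounding up, n = 744.

744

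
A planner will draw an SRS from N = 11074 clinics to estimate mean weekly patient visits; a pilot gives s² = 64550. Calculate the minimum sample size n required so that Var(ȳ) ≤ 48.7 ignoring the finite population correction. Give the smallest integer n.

Without fpc, n₀ = s²/D = 64550/48.7 = 1325.4620.
Rounding up, n = 1326.

1326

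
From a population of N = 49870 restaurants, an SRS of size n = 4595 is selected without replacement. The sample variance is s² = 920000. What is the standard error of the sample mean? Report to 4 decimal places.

Under SRS without replacement, Var(ȳ) = (1 − f)·s²/n with f = n/N = 4595/49870 = 0.09213956.
Var(ȳ) = (1 − 0.09213956)·920000/4595 = 0.90786044·200.21763 = 181.76966.
SE(ȳ) = √(181.76966) = 13.4822.

13.4822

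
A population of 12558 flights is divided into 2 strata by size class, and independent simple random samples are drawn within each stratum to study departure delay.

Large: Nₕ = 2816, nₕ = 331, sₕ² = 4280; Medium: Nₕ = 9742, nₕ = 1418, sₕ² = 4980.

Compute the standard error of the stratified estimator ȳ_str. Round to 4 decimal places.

Var(ȳ_str) = Σₕ Wₕ²(1 − fₕ)sₕ²/nₕ with Wₕ = Nₕ/N, N = 12558.
Large: Wₕ = 0.22423953; term = 0.22423953²·(1 − 0.11754261)·4280/331 = 0.57376475.
Medium: Wₕ = 0.77576047; term = 0.77576047²·(1 − 0.14555533)·4980/1418 = 1.8058944.
Sum = 2.3796592.
SE = √(2.3796592) = 1.5426.

1.5426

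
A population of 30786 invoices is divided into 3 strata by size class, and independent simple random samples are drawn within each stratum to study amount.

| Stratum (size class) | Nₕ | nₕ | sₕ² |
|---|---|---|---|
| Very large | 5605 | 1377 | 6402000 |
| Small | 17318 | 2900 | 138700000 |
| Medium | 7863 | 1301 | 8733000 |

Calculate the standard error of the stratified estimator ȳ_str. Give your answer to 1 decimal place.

114.4

Var(ȳ_str) = Σₕ Wₕ²(1 − fₕ)sₕ²/nₕ with Wₕ = Nₕ/N, N = 30786.
Very large: Wₕ = 0.18206328; term = 0.18206328²·(1 − 0.24567351)·6402000/1377 = 116.24808.
Small: Wₕ = 0.56252842; term = 0.56252842²·(1 − 0.16745583)·138700000/2900 = 12600.12.
Medium: Wₕ = 0.25540830; term = 0.25540830²·(1 − 0.16545848)·8733000/1301 = 365.42995.
Sum = 13081.798.
SE = √(13081.798) = 114.4.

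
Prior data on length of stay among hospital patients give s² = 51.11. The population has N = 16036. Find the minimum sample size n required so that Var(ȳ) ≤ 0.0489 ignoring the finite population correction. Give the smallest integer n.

1046

Without fpc, n₀ = s²/D = 51.11/0.0489 = 1045.1943.
Rounding up, n = 1046.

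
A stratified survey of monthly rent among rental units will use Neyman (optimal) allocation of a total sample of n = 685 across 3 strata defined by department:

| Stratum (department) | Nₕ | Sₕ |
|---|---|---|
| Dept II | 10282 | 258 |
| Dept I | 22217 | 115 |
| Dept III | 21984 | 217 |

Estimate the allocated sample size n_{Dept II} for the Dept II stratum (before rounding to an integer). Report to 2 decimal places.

Neyman allocation: nₕ = n·NₕSₕ / Σⱼ NⱼSⱼ.
Σ NⱼSⱼ = 10282·258 + 22217·115 + 21984·217 = 9.978239 × 10^6.
n_{Dept II} = 685·10282·258 / (9.978239 × 10^6) = 182.11.

182.11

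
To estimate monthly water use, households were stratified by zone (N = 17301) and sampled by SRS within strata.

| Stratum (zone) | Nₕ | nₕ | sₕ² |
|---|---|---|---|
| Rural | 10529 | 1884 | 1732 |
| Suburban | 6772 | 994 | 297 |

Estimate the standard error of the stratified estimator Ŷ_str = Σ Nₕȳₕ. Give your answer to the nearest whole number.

Var(Ŷ_str) = Σₕ Nₕ²(1 − fₕ)sₕ²/nₕ.
Rural: 10529²·(1 − 1884/10529)·1732/1884 = 8.3679507 × 10^7.
Suburban: 6772²·(1 − 994/6772)·297/994 = 1.1691347 × 10^7.
Sum = 9.5370854 × 10^7.
SE = √(9.5370854 × 10^7) = 9766.

9766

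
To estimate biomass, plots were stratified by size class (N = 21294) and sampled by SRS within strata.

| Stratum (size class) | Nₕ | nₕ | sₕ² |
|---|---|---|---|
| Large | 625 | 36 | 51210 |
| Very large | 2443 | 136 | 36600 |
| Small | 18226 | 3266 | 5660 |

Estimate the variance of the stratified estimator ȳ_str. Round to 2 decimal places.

5.54

Var(ȳ_str) = Σₕ Wₕ²(1 − fₕ)sₕ²/nₕ with Wₕ = Nₕ/N, N = 21294.
Large: Wₕ = 0.02935099; term = 0.02935099²·(1 − 0.05760000)·51210/36 = 1.15487.
Very large: Wₕ = 0.11472715; term = 0.11472715²·(1 − 0.05566926)·36600/136 = 3.3450202.
Small: Wₕ = 0.85592186; term = 0.85592186²·(1 − 0.17919456)·5660/3266 = 1.0420984.
Sum = 5.5419886.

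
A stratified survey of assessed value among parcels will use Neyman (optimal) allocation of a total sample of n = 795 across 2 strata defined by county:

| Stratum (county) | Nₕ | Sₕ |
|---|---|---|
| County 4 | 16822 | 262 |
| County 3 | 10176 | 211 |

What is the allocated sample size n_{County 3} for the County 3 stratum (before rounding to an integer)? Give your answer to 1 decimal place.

260.4

Neyman allocation: nₕ = n·NₕSₕ / Σⱼ NⱼSⱼ.
Σ NⱼSⱼ = 16822·262 + 10176·211 = 6.5545 × 10^6.
n_{County 3} = 795·10176·211 / (6.5545 × 10^6) = 260.4.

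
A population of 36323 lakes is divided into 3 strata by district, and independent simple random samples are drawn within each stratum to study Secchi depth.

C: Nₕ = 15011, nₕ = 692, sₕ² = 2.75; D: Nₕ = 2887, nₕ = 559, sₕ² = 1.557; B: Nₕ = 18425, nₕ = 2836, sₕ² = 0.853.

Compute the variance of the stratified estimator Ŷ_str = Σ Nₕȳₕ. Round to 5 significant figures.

959290

Var(Ŷ_str) = Σₕ Nₕ²(1 − fₕ)sₕ²/nₕ.
C: 15011²·(1 − 692/15011)·2.75/692 = 854179.05.
D: 2887²·(1 − 559/2887)·1.557/559 = 18720.031.
B: 18425²·(1 − 2836/18425)·0.853/2836 = 86391.011.
Sum = 959290.09.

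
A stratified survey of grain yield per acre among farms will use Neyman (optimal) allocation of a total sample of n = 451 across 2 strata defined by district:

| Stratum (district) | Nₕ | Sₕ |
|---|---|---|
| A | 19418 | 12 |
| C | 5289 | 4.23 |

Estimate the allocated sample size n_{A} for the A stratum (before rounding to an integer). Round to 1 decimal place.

Neyman allocation: nₕ = n·NₕSₕ / Σⱼ NⱼSⱼ.
Σ NⱼSⱼ = 19418·12 + 5289·4.23 = 255388.47.
n_{A} = 451·19418·12 / 255388.47 = 411.5.

411.5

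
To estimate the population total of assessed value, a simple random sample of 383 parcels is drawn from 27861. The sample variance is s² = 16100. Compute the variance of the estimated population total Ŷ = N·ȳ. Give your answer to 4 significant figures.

3.218 × 10^10

Var(Ŷ) = N²·Var(ȳ) = N²·(1 − n/N)·s²/n.
f = 383/27861 = 0.01374681; Var(ȳ) = 0.98625319·16100/383 = 41.458685.
Var(Ŷ) = 27861² · 41.458685 = 3.2181696 × 10^10.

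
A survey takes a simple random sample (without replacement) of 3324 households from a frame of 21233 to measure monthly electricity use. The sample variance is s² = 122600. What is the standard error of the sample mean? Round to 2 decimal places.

Under SRS without replacement, Var(ȳ) = (1 − f)·s²/n with f = n/N = 3324/21233 = 0.15654877.
Var(ȳ) = (1 − 0.15654877)·122600/3324 = 0.84345123·36.883273 = 31.109242.
SE(ȳ) = √(31.109242) = 5.58.

5.58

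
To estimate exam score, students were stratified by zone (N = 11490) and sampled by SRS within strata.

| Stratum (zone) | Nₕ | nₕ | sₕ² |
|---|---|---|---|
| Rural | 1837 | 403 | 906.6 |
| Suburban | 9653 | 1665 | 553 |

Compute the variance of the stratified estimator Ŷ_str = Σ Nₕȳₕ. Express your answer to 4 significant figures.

Var(Ŷ_str) = Σₕ Nₕ²(1 − fₕ)sₕ²/nₕ.
Rural: 1837²·(1 − 403/1837)·906.6/403 = 5.9261 × 10^6.
Suburban: 9653²·(1 − 1665/9653)·553/1665 = 2.5610099 × 10^7.
Sum = 3.1536199 × 10^7.

3.154 × 10^7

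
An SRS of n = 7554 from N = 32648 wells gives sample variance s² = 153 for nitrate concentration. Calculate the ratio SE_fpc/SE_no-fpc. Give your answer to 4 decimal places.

0.8767

f = n/N = 7554/32648 = 0.23137711.
SE_no-fpc = √(s²/n) = 0.14231715; SE_fpc = √((1−f)s²/n) = 0.12477106.
Ratio = √(1−f) = 0.87671140.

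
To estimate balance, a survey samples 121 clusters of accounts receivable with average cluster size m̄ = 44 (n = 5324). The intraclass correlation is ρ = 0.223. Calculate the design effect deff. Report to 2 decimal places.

10.59

deff = 1 + (44 − 1)·0.223 = 1 + 9.589 = 10.589.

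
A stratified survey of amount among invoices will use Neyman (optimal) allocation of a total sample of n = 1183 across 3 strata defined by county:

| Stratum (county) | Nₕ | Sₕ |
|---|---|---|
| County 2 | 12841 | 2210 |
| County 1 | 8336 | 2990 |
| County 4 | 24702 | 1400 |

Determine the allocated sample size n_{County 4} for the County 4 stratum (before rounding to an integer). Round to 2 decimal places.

Neyman allocation: nₕ = n·NₕSₕ / Σⱼ NⱼSⱼ.
Σ NⱼSⱼ = 12841·2210 + 8336·2990 + 24702·1400 = 8.788605 × 10^7.
n_{County 4} = 1183·24702·1400 / (8.788605 × 10^7) = 465.51.

465.51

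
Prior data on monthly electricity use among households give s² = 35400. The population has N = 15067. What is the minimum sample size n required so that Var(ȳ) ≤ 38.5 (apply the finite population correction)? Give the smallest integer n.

867

Without fpc, n₀ = s²/D = 35400/38.5 = 919.4805.
With fpc, (1 − n/N)·s²/n ≤ D requires n ≥ n₀/(1 + n₀/N) = 919.4805/(1 + 919.4805/15067) = 866.5955.
Rounding up, n = 867.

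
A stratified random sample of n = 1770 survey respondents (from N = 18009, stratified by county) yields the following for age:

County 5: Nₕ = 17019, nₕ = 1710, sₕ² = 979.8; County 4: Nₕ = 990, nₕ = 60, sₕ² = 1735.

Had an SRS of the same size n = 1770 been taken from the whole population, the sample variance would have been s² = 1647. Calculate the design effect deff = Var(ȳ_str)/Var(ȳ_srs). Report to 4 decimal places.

0.6464

Var(ȳ_str) = Σ Wₕ²(1−fₕ)sₕ²/nₕ with Wₕ = Nₕ/18009:
  County 5: (17019/18009)²·(1−1710/17019)·979.8/1710 = 0.46030214
  County 4: (990/18009)²·(1−60/990)·1735/60 = 0.082089418
  → Var(ȳ_str) = 0.54239156.
Var(ȳ_srs) = (1 − 1770/18009)·1647/1770 = 0.8390542.
deff = 0.54239156 / 0.8390542 = 0.6464.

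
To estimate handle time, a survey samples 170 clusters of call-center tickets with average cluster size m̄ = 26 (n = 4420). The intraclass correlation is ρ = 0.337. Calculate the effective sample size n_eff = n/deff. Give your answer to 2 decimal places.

deff = 1 + (26 − 1)·0.337 = 1 + 8.425 = 9.425.
n_eff = 4420 / 9.425 = 468.97.

468.97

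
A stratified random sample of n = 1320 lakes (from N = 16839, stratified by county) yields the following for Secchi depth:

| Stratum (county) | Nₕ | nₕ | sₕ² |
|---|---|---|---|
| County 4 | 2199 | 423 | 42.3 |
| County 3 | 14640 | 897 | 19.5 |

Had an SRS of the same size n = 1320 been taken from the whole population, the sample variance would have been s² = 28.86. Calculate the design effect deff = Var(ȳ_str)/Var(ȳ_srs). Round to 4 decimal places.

Var(ȳ_str) = Σ Wₕ²(1−fₕ)sₕ²/nₕ with Wₕ = Nₕ/16839:
  County 4: (2199/16839)²·(1−423/2199)·42.3/423 = 0.0013773224
  County 3: (14640/16839)²·(1−897/14640)·19.5/897 = 0.01542525
  → Var(ȳ_str) = 0.016802572.
Var(ȳ_srs) = (1 − 1320/16839)·28.86/1320 = 0.020149758.
deff = 0.016802572 / 0.020149758 = 0.8339.

0.8339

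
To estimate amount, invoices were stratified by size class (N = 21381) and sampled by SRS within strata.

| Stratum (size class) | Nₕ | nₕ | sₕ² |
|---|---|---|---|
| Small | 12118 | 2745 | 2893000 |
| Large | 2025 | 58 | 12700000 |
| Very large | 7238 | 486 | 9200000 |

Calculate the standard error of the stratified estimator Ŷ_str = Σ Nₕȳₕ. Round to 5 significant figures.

1.3846 × 10^6

Var(Ŷ_str) = Σₕ Nₕ²(1 − fₕ)sₕ²/nₕ.
Small: 12118²·(1 − 2745/12118)·2893000/2745 = 1.1970593 × 10^11.
Large: 2025²·(1 − 58/2025)·12700000/58 = 8.7217797 × 10^11.
Very large: 7238²·(1 − 486/7238)·9200000/486 = 9.2512959 × 10^11.
Sum = 1.9170135 × 10^12.
SE = √(1.9170135 × 10^12) = 1.3846 × 10^6.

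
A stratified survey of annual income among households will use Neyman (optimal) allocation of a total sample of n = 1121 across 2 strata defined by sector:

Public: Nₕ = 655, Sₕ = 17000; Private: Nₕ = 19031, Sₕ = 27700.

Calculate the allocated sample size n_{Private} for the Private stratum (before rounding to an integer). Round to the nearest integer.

Neyman allocation: nₕ = n·NₕSₕ / Σⱼ NⱼSⱼ.
Σ NⱼSⱼ = 655·17000 + 19031·27700 = 5.382937 × 10^8.
n_{Private} = 1121·19031·27700 / (5.382937 × 10^8) = 1098.

1098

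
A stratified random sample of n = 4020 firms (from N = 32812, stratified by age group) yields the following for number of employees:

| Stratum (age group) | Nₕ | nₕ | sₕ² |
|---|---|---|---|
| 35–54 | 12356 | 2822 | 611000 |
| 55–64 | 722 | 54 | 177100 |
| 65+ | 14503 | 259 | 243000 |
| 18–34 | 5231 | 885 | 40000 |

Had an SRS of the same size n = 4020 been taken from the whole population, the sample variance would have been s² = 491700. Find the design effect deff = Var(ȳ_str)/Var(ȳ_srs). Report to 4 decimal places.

Var(ȳ_str) = Σ Wₕ²(1−fₕ)sₕ²/nₕ with Wₕ = Nₕ/32812:
  35–54: (12356/32812)²·(1−2822/12356)·611000/2822 = 23.69037
  55–64: (722/32812)²·(1−54/722)·177100/54 = 1.4691734
  65+: (14503/32812)²·(1−259/14503)·243000/259 = 180.02421
  18–34: (5231/32812)²·(1−885/5231)·40000/885 = 0.95438973
  → Var(ȳ_str) = 206.13814.
Var(ȳ_srs) = (1 − 4020/32812)·491700/4020 = 107.32806.
deff = 206.13814 / 107.32806 = 1.9206.

1.9206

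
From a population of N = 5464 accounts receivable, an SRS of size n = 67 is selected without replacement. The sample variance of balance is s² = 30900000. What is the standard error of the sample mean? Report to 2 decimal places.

674.94

Under SRS without replacement, Var(ȳ) = (1 − f)·s²/n with f = n/N = 67/5464 = 0.01226208.
Var(ȳ) = (1 − 0.01226208)·30900000/67 = 0.98773792·461194.03 = 455538.83.
SE(ȳ) = √(455538.83) = 674.94.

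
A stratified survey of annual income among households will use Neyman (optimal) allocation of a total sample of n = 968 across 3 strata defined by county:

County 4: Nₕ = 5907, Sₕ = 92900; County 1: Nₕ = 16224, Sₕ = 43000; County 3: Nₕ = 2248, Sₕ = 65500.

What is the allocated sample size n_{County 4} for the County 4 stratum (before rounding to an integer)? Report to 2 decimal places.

Neyman allocation: nₕ = n·NₕSₕ / Σⱼ NⱼSⱼ.
Σ NⱼSⱼ = 5907·92900 + 16224·43000 + 2248·65500 = 1.3936363 × 10^9.
n_{County 4} = 968·5907·92900 / (1.3936363 × 10^9) = 381.16.

381.16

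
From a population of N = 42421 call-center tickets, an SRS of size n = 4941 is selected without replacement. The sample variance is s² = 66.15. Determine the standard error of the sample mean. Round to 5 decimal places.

Under SRS without replacement, Var(ȳ) = (1 − f)·s²/n with f = n/N = 4941/42421 = 0.11647533.
Var(ȳ) = (1 − 0.11647533)·66.15/4941 = 0.88352467·0.013387978 = 0.011828609.
SE(ȳ) = √(0.011828609) = 0.10876.

0.10876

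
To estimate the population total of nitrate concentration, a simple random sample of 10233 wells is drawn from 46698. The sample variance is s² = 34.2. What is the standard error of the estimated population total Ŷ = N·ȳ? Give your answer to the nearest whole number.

2386

Var(Ŷ) = N²·Var(ȳ) = N²·(1 − n/N)·s²/n.
f = 10233/46698 = 0.21913144; Var(ȳ) = 0.78086856·34.2/10233 = 0.002609763.
Var(Ŷ) = 46698² · 0.002609763 = 5.6911185 × 10^6.
SE(Ŷ) = √(5.6911185 × 10^6) = 2386.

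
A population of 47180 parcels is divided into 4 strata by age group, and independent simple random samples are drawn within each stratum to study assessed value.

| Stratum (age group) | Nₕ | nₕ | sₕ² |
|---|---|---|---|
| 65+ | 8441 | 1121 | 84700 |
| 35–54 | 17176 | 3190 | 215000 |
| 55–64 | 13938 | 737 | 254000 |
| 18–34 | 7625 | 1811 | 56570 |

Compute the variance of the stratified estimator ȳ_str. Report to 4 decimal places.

Var(ȳ_str) = Σₕ Wₕ²(1 − fₕ)sₕ²/nₕ with Wₕ = Nₕ/N, N = 47180.
65+: Wₕ = 0.17891056; term = 0.17891056²·(1 − 0.13280417)·84700/1121 = 2.0973307.
35–54: Wₕ = 0.36405256; term = 0.36405256²·(1 − 0.18572427)·215000/3190 = 7.2735673.
55–64: Wₕ = 0.29542179; term = 0.29542179²·(1 − 0.05287703)·254000/737 = 28.487717.
18–34: Wₕ = 0.16161509; term = 0.16161509²·(1 − 0.23750820)·56570/1811 = 0.62210935.
Sum = 38.480724.

38.4807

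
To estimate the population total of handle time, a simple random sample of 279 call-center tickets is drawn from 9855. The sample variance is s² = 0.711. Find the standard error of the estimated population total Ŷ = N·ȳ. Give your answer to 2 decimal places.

Var(Ŷ) = N²·Var(ȳ) = N²·(1 − n/N)·s²/n.
f = 279/9855 = 0.02831050; Var(ȳ) = 0.97168950·0.711/279 = 0.002476241.
Var(Ŷ) = 9855² · 0.002476241 = 240495.06.
SE(Ŷ) = √(240495.06) = 490.40.

490.40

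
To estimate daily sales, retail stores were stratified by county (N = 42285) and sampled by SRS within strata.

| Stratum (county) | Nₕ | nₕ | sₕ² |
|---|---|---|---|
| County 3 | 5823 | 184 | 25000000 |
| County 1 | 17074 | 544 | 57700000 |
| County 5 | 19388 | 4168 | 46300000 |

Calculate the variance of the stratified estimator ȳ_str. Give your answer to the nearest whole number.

21071

Var(ȳ_str) = Σₕ Wₕ²(1 − fₕ)sₕ²/nₕ with Wₕ = Nₕ/N, N = 42285.
County 3: Wₕ = 0.13770841; term = 0.13770841²·(1 − 0.03159883)·25000000/184 = 2495.16.
County 1: Wₕ = 0.40378385; term = 0.40378385²·(1 − 0.03186131)·57700000/544 = 16742.194.
County 5: Wₕ = 0.45850775; term = 0.45850775²·(1 − 0.21497834)·46300000/4168 = 1833.2778.
Sum = 21070.632.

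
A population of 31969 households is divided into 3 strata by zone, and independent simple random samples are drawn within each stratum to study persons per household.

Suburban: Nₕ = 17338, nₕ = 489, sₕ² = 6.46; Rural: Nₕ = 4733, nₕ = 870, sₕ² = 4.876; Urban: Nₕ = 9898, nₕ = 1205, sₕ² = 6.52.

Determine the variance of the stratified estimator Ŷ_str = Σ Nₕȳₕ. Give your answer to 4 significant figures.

Var(Ŷ_str) = Σₕ Nₕ²(1 − fₕ)sₕ²/nₕ.
Suburban: 17338²·(1 − 489/17338)·6.46/489 = 3.8591956 × 10^6.
Rural: 4733²·(1 − 870/4733)·4.876/870 = 102472.1.
Urban: 9898²·(1 − 1205/9898)·6.52/1205 = 465562.16.
Sum = 4.4272299 × 10^6.

4.427 × 10^6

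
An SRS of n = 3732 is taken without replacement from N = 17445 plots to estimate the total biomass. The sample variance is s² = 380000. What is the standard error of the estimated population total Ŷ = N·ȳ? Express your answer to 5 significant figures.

Var(Ŷ) = N²·Var(ȳ) = N²·(1 − n/N)·s²/n.
f = 3732/17445 = 0.21392949; Var(ȳ) = 0.78607051·380000/3732 = 80.039334.
Var(Ŷ) = 17445² · 80.039334 = 2.4358212 × 10^10.
SE(Ŷ) = √(2.4358212 × 10^10) = 156070.

156070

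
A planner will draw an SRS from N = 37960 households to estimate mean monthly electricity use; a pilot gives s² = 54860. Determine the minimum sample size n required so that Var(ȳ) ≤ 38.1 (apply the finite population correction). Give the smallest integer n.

Without fpc, n₀ = s²/D = 54860/38.1 = 1439.8950.
With fpc, (1 − n/N)·s²/n ≤ D requires n ≥ n₀/(1 + n₀/N) = 1439.8950/(1 + 1439.8950/37960) = 1387.2731.
Rounding up, n = 1388.

1388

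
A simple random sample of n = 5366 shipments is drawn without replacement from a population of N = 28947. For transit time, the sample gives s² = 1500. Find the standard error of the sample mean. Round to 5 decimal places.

0.47720

Under SRS without replacement, Var(ȳ) = (1 − f)·s²/n with f = n/N = 5366/28947 = 0.18537327.
Var(ȳ) = (1 − 0.18537327)·1500/5366 = 0.81462673·0.27953783 = 0.22771899.
SE(ȳ) = √(0.22771899) = 0.47720.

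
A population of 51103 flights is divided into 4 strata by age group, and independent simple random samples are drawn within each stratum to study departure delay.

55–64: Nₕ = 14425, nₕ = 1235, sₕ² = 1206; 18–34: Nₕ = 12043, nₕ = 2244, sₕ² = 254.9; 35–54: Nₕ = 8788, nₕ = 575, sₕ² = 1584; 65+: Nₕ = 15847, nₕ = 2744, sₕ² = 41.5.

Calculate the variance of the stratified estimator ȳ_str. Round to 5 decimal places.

Var(ȳ_str) = Σₕ Wₕ²(1 − fₕ)sₕ²/nₕ with Wₕ = Nₕ/N, N = 51103.
55–64: Wₕ = 0.28227306; term = 0.28227306²·(1 − 0.08561525)·1206/1235 = 0.071145621.
18–34: Wₕ = 0.23566131; term = 0.23566131²·(1 − 0.18633231)·254.9/2244 = 0.0051329926.
35–54: Wₕ = 0.17196642; term = 0.17196642²·(1 − 0.06543013)·1584/575 = 0.076135361.
65+: Wₕ = 0.31009921; term = 0.31009921²·(1 − 0.17315580)·41.5/2744 = 0.0012025108.
Sum = 0.15361649.

0.15362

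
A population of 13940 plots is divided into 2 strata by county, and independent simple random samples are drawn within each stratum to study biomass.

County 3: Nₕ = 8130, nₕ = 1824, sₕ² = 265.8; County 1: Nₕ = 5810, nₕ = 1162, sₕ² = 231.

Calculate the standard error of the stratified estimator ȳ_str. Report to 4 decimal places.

Var(ȳ_str) = Σₕ Wₕ²(1 − fₕ)sₕ²/nₕ with Wₕ = Nₕ/N, N = 13940.
County 3: Wₕ = 0.58321377; term = 0.58321377²·(1 − 0.22435424)·265.8/1824 = 0.038445818.
County 1: Wₕ = 0.41678623; term = 0.41678623²·(1 − 0.20000000)·231/1162 = 0.027626289.
Sum = 0.066072107.
SE = √(0.066072107) = 0.2570.

0.2570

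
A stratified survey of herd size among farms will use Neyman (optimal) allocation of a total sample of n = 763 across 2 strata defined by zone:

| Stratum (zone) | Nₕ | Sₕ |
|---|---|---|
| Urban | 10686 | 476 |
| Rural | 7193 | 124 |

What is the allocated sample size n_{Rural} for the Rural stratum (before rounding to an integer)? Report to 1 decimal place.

113.8

Neyman allocation: nₕ = n·NₕSₕ / Σⱼ NⱼSⱼ.
Σ NⱼSⱼ = 10686·476 + 7193·124 = 5.978468 × 10^6.
n_{Rural} = 763·7193·124 / (5.978468 × 10^6) = 113.8.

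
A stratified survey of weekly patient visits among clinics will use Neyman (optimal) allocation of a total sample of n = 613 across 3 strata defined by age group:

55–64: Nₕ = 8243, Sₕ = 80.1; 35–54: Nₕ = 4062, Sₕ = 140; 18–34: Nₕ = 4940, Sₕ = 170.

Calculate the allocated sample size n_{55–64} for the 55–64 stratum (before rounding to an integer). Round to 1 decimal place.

195.6

Neyman allocation: nₕ = n·NₕSₕ / Σⱼ NⱼSⱼ.
Σ NⱼSⱼ = 8243·80.1 + 4062·140 + 4940·170 = 2.0687443 × 10^6.
n_{55–64} = 613·8243·80.1 / (2.0687443 × 10^6) = 195.6.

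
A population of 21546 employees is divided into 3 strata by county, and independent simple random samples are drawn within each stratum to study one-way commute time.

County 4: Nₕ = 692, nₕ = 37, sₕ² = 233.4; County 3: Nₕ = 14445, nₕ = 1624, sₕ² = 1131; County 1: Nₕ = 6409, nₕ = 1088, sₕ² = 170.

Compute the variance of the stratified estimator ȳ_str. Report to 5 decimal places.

Var(ȳ_str) = Σₕ Wₕ²(1 − fₕ)sₕ²/nₕ with Wₕ = Nₕ/N, N = 21546.
County 4: Wₕ = 0.03211733; term = 0.03211733²·(1 − 0.05346821)·233.4/37 = 0.0061590426.
County 3: Wₕ = 0.67042607; term = 0.67042607²·(1 − 0.11242645)·1131/1624 = 0.27783229.
County 1: Wₕ = 0.29745660; term = 0.29745660²·(1 − 0.16976127)·170/1088 = 0.011478106.
Sum = 0.29546944.

0.29547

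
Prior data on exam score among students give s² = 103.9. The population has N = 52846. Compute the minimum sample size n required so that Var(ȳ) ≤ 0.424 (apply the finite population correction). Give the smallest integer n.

244

Without fpc, n₀ = s²/D = 103.9/0.424 = 245.0472.
With fpc, (1 − n/N)·s²/n ≤ D requires n ≥ n₀/(1 + n₀/N) = 245.0472/(1 + 245.0472/52846) = 243.9162.
Rounding up, n = 244.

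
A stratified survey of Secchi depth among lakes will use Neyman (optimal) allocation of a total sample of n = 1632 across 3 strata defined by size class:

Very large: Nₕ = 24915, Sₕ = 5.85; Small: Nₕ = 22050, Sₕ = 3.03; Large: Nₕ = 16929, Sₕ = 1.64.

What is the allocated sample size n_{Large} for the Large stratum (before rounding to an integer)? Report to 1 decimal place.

188.5

Neyman allocation: nₕ = n·NₕSₕ / Σⱼ NⱼSⱼ.
Σ NⱼSⱼ = 24915·5.85 + 22050·3.03 + 16929·1.64 = 240327.81.
n_{Large} = 1632·16929·1.64 / 240327.81 = 188.5.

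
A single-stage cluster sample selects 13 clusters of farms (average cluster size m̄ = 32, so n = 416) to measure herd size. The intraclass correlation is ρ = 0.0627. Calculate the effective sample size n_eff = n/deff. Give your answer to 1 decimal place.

deff = 1 + (32 − 1)·0.0627 = 1 + 1.9437 = 2.9437.
n_eff = 416 / 2.9437 = 141.3.

141.3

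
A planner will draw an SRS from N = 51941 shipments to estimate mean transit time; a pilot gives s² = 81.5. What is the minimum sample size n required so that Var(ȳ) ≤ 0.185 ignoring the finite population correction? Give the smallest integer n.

441

Without fpc, n₀ = s²/D = 81.5/0.185 = 440.5405.
Rounding up, n = 441.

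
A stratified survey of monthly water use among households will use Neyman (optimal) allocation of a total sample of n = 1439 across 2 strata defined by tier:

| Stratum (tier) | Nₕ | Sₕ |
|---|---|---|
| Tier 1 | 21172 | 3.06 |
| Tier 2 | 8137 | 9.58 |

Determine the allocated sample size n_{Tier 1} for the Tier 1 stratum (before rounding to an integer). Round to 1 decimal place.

Neyman allocation: nₕ = n·NₕSₕ / Σⱼ NⱼSⱼ.
Σ NⱼSⱼ = 21172·3.06 + 8137·9.58 = 142738.78.
n_{Tier 1} = 1439·21172·3.06 / 142738.78 = 653.1.

653.1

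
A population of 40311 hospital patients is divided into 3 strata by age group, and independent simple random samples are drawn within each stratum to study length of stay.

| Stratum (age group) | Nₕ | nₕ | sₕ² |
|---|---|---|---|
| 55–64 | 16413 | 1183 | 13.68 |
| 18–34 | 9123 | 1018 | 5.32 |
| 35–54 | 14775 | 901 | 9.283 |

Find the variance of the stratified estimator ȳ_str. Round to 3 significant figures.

Var(ȳ_str) = Σₕ Wₕ²(1 − fₕ)sₕ²/nₕ with Wₕ = Nₕ/N, N = 40311.
55–64: Wₕ = 0.40715934; term = 0.40715934²·(1 − 0.07207701)·13.68/1183 = 0.0017788613.
18–34: Wₕ = 0.22631540; term = 0.22631540²·(1 − 0.11158610)·5.32/1018 = 2.3779757 × 10^-4.
35–54: Wₕ = 0.36652527; term = 0.36652527²·(1 − 0.06098139)·9.283/901 = 0.0012997074.
Sum = 0.0033163663.

0.00332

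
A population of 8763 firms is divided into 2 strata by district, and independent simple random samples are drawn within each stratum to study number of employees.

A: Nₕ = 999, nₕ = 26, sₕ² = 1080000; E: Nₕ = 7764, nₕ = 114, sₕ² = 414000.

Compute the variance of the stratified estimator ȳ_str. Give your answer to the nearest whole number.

3335

Var(ȳ_str) = Σₕ Wₕ²(1 − fₕ)sₕ²/nₕ with Wₕ = Nₕ/N, N = 8763.
A: Wₕ = 0.11400205; term = 0.11400205²·(1 − 0.02602603)·1080000/26 = 525.80306.
E: Wₕ = 0.88599795; term = 0.88599795²·(1 − 0.01468315)·414000/114 = 2808.9036.
Sum = 3334.7067.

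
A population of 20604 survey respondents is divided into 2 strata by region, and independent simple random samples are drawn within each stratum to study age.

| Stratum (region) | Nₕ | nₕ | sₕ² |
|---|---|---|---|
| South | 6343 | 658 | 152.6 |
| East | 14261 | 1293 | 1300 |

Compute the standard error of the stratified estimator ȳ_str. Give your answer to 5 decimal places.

0.67653

Var(ȳ_str) = Σₕ Wₕ²(1 − fₕ)sₕ²/nₕ with Wₕ = Nₕ/N, N = 20604.
South: Wₕ = 0.30785284; term = 0.30785284²·(1 − 0.10373640)·152.6/658 = 0.019699297.
East: Wₕ = 0.69214716; term = 0.69214716²·(1 − 0.09066685)·1300/1293 = 0.43799054.
Sum = 0.45768984.
SE = √(0.45768984) = 0.67653.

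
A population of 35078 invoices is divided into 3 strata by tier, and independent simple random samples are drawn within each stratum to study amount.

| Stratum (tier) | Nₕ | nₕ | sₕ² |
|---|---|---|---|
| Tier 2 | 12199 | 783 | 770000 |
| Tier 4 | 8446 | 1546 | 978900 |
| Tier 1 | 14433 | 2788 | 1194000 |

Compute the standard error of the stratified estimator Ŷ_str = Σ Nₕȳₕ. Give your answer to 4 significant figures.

Var(Ŷ_str) = Σₕ Nₕ²(1 − fₕ)sₕ²/nₕ.
Tier 2: 12199²·(1 − 783/12199)·770000/783 = 1.3695161 × 10^11.
Tier 4: 8446²·(1 − 1546/8446)·978900/1546 = 3.6900224 × 10^10.
Tier 1: 14433²·(1 − 2788/14433)·1194000/2788 = 7.1979307 × 10^10.
Sum = 2.4583114 × 10^11.
SE = √(2.4583114 × 10^11) = 495800.

495800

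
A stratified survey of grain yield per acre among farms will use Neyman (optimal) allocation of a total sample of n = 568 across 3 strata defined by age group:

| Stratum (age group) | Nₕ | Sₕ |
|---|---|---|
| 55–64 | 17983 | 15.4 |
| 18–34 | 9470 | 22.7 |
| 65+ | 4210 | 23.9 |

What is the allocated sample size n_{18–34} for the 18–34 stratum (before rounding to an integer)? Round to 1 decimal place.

Neyman allocation: nₕ = n·NₕSₕ / Σⱼ NⱼSⱼ.
Σ NⱼSⱼ = 17983·15.4 + 9470·22.7 + 4210·23.9 = 592526.2.
n_{18–34} = 568·9470·22.7 / 592526.2 = 206.1.

206.1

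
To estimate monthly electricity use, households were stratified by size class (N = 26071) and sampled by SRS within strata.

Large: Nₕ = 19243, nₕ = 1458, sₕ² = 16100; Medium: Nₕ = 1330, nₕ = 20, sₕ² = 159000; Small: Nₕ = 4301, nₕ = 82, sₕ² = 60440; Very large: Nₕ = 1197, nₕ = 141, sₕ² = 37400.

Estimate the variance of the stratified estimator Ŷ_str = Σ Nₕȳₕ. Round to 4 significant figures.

3.134 × 10^10

Var(Ŷ_str) = Σₕ Nₕ²(1 − fₕ)sₕ²/nₕ.
Large: 19243²·(1 − 1458/19243)·16100/1458 = 3.7791576 × 10^9.
Medium: 1330²·(1 − 20/1330)·159000/20 = 1.3851285 × 10^10.
Small: 4301²·(1 − 82/4301)·60440/82 = 1.337487 × 10^10.
Very large: 1197²·(1 − 141/1197)·37400/141 = 3.3528225 × 10^8.
Sum = 3.1340595 × 10^10.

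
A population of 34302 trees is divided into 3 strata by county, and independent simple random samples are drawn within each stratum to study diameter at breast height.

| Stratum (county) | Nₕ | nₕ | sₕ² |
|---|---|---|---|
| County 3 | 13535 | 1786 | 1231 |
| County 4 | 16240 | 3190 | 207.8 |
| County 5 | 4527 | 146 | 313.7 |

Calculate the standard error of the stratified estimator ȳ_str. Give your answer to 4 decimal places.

Var(ȳ_str) = Σₕ Wₕ²(1 − fₕ)sₕ²/nₕ with Wₕ = Nₕ/N, N = 34302.
County 3: Wₕ = 0.39458341; term = 0.39458341²·(1 − 0.13195419)·1231/1786 = 0.093153007.
County 4: Wₕ = 0.47344178; term = 0.47344178²·(1 − 0.19642857)·207.8/3190 = 0.011733093.
County 5: Wₕ = 0.13197481; term = 0.13197481²·(1 − 0.03225094)·313.7/146 = 0.036216504.
Sum = 0.1411026.
SE = √(0.1411026) = 0.3756.

0.3756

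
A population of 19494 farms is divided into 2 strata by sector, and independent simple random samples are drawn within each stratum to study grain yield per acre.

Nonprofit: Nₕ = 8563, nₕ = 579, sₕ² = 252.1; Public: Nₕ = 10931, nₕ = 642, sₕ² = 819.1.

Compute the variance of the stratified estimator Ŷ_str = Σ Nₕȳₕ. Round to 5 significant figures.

Var(Ŷ_str) = Σₕ Nₕ²(1 − fₕ)sₕ²/nₕ.
Nonprofit: 8563²·(1 − 579/8563)·252.1/579 = 2.976739 × 10^7.
Public: 10931²·(1 − 642/10931)·819.1/642 = 1.434944 × 10^8.
Sum = 1.7326179 × 10^8.

1.7326 × 10^8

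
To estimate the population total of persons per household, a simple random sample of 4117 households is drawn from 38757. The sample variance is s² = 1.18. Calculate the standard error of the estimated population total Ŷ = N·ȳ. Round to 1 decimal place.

620.3

Var(Ŷ) = N²·Var(ȳ) = N²·(1 − n/N)·s²/n.
f = 4117/38757 = 0.10622597; Var(ȳ) = 0.89377403·1.18/4117 = 2.5617036 × 10^-4.
Var(Ŷ) = 38757² · (2.5617036 × 10^-4) = 384794.79.
SE(Ŷ) = √(384794.79) = 620.3.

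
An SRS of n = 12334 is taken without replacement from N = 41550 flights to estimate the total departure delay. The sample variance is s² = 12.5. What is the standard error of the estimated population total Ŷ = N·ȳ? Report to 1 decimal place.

Var(Ŷ) = N²·Var(ȳ) = N²·(1 − n/N)·s²/n.
f = 12334/41550 = 0.29684717; Var(ȳ) = 0.70315283·12.5/12334 = 7.1261637 × 10^-4.
Var(Ŷ) = 41550² · (7.1261637 × 10^-4) = 1.2302627 × 10^6.
SE(Ŷ) = √(1.2302627 × 10^6) = 1109.2.

1109.2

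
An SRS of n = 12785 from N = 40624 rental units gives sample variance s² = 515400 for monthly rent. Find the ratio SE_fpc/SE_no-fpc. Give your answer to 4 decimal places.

f = n/N = 12785/40624 = 0.31471544.
SE_no-fpc = √(s²/n) = 6.3492414; SE_fpc = √((1−f)s²/n) = 5.2560237.
Ratio = √(1−f) = 0.82781916.

0.8278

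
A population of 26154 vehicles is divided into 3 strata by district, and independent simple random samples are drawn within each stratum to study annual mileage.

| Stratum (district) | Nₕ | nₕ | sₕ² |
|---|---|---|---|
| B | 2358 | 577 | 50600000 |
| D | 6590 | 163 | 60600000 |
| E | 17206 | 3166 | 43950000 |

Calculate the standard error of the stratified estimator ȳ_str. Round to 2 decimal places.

168.70

Var(ȳ_str) = Σₕ Wₕ²(1 − fₕ)sₕ²/nₕ with Wₕ = Nₕ/N, N = 26154.
B: Wₕ = 0.09015829; term = 0.09015829²·(1 − 0.24469890)·50600000/577 = 538.40141.
D: Wₕ = 0.25196911; term = 0.25196911²·(1 − 0.02473445)·60600000/163 = 23019.85.
E: Wₕ = 0.65787260; term = 0.65787260²·(1 − 0.18400558)·43950000/3166 = 4902.513.
Sum = 28460.764.
SE = √(28460.764) = 168.70.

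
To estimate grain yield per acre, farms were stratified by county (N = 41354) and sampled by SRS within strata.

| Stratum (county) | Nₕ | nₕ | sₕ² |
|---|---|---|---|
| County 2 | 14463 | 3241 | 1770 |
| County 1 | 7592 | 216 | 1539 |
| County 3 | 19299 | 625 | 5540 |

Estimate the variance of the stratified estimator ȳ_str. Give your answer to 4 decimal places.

2.1531

Var(ȳ_str) = Σₕ Wₕ²(1 − fₕ)sₕ²/nₕ with Wₕ = Nₕ/N, N = 41354.
County 2: Wₕ = 0.34973642; term = 0.34973642²·(1 − 0.22408905)·1770/3241 = 0.051830791.
County 1: Wₕ = 0.18358563; term = 0.18358563²·(1 − 0.02845100)·1539/216 = 0.23330655.
County 3: Wₕ = 0.46667795; term = 0.46667795²·(1 − 0.03238510)·5540/625 = 1.8679569.
Sum = 2.1530942.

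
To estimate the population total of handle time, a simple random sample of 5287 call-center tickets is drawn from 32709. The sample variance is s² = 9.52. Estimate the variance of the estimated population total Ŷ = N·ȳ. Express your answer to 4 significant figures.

1.615 × 10^6

Var(Ŷ) = N²·Var(ȳ) = N²·(1 − n/N)·s²/n.
f = 5287/32709 = 0.16163747; Var(ȳ) = 0.83836253·9.52/5287 = 0.0015095917.
Var(Ŷ) = 32709² · 0.0015095917 = 1.61508 × 10^6.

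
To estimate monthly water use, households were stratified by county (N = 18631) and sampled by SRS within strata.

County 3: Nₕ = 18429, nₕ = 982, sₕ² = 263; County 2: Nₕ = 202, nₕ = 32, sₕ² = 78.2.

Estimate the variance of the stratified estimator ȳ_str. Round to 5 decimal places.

Var(ȳ_str) = Σₕ Wₕ²(1 − fₕ)sₕ²/nₕ with Wₕ = Nₕ/N, N = 18631.
County 3: Wₕ = 0.98915786; term = 0.98915786²·(1 − 0.05328558)·263/982 = 0.24808155.
County 2: Wₕ = 0.01084214; term = 0.01084214²·(1 − 0.15841584)·78.2/32 = 2.4176016 × 10^-4.
Sum = 0.24832331.

0.24832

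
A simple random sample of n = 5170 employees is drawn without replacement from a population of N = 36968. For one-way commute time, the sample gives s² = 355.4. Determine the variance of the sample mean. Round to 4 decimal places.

Under SRS without replacement, Var(ȳ) = (1 − f)·s²/n with f = n/N = 5170/36968 = 0.13985068.
Var(ȳ) = (1 − 0.13985068)·355.4/5170 = 0.86014932·0.068742747 = 0.059129027.

0.0591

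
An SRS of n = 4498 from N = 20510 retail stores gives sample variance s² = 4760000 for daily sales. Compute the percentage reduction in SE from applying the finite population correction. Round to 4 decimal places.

f = n/N = 4498/20510 = 0.21930765.
SE_no-fpc = √(s²/n) = 32.530726; SE_fpc = √((1−f)s²/n) = 28.743107.
Ratio = √(1−f) = 0.88356796. Reduction = 100·(1 − 0.88356796) = 11.6432%.

11.6432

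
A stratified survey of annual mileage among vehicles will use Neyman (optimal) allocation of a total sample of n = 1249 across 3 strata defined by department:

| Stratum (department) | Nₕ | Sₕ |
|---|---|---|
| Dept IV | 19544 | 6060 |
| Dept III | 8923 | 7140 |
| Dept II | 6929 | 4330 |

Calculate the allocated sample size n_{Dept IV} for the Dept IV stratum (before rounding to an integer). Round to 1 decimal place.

Neyman allocation: nₕ = n·NₕSₕ / Σⱼ NⱼSⱼ.
Σ NⱼSⱼ = 19544·6060 + 8923·7140 + 6929·4330 = 2.1214943 × 10^8.
n_{Dept IV} = 1249·19544·6060 / (2.1214943 × 10^8) = 697.3.

697.3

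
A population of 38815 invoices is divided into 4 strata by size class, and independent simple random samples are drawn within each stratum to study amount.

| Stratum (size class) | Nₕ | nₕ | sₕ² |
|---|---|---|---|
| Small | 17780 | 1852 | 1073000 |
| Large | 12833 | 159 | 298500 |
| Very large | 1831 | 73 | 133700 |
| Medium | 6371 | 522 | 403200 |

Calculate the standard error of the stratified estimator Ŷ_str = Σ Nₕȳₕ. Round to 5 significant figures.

710000

Var(Ŷ_str) = Σₕ Nₕ²(1 − fₕ)sₕ²/nₕ.
Small: 17780²·(1 − 1852/17780)·1073000/1852 = 1.6407853 × 10^11.
Large: 12833²·(1 − 159/12833)·298500/159 = 3.053438 × 10^11.
Very large: 1831²·(1 − 73/1831)·133700/73 = 5.8954337 × 10^9.
Medium: 6371²·(1 − 522/6371)·403200/522 = 2.8783211 × 10^10.
Sum = 5.0410097 × 10^11.
SE = √(5.0410097 × 10^11) = 710000.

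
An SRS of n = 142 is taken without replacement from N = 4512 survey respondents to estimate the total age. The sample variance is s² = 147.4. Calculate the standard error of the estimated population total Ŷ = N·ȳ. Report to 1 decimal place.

4524.1

Var(Ŷ) = N²·Var(ȳ) = N²·(1 − n/N)·s²/n.
f = 142/4512 = 0.03147163; Var(ȳ) = 0.96852837·147.4/142 = 1.0053597.
Var(Ŷ) = 4512² · 1.0053597 = 2.0467258 × 10^7.
SE(Ŷ) = √(2.0467258 × 10^7) = 4524.1.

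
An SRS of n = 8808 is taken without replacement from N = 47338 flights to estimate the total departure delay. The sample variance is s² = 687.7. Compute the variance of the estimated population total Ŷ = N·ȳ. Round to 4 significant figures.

Var(Ŷ) = N²·Var(ȳ) = N²·(1 − n/N)·s²/n.
f = 8808/47338 = 0.18606616; Var(ȳ) = 0.81393384·687.7/8808 = 0.063549307.
Var(Ŷ) = 47338² · 0.063549307 = 1.4240677 × 10^8.

1.424 × 10^8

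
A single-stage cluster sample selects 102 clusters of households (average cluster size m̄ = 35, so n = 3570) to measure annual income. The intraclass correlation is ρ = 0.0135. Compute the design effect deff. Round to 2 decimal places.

deff = 1 + (35 − 1)·0.0135 = 1 + 0.459 = 1.459.

1.46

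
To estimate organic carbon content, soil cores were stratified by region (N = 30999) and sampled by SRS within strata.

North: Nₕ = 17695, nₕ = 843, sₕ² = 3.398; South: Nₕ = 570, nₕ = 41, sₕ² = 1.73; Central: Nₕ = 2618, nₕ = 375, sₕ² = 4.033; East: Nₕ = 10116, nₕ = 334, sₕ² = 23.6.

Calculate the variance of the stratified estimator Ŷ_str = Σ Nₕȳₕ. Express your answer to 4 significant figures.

8.270 × 10^6

Var(Ŷ_str) = Σₕ Nₕ²(1 − fₕ)sₕ²/nₕ.
North: 17695²·(1 − 843/17695)·3.398/843 = 1.2019816 × 10^6.
South: 570²·(1 − 41/570)·1.73/41 = 12723.095.
Central: 2618²·(1 − 375/2618)·4.033/375 = 63153.274.
East: 10116²·(1 − 334/10116)·23.6/334 = 6.9920096 × 10^6.
Sum = 8.2698676 × 10^6.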